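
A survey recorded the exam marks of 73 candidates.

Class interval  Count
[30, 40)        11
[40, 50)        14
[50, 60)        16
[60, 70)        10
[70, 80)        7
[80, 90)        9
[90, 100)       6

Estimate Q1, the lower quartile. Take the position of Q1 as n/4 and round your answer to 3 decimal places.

45.179

Cumulative frequencies: 11, 25, 41, 51, 58, 67, 73
n = 73; position = n/4 = 18.25.
This falls in the class [40, 50): L = 40, F = 11, f = 14, h = 10.
Lower quartile ≈ 40 + ((18.25 − 11) / 14) × 10 = 45.1786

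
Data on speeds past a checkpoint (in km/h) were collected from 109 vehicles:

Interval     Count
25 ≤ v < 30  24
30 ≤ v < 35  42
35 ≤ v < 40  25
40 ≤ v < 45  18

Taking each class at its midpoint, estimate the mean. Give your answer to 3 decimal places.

34.197

Midpoints: 27.5, 32.5, 37.5, 42.5
Σfm = 24×27.5 + 42×32.5 + 25×37.5 + 18×42.5 = 3727.5
n = Σf = 109
Mean = 3727.5 / 109 = 34.1972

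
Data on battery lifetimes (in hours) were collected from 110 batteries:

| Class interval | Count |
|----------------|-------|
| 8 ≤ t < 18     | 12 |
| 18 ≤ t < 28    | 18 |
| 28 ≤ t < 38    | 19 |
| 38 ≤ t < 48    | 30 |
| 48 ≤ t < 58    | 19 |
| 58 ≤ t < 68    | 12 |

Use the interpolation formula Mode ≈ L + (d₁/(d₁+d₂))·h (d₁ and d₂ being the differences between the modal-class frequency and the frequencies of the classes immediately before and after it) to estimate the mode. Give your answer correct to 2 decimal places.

Modal class: 38 ≤ t < 48 (highest frequency 30).
d₁ = 30 − 19 = 11, d₂ = 30 − 19 = 11
Mode ≈ 38 + (11/(11+11)) × 10 = 38 + 5.0000 = 43.0000

43.00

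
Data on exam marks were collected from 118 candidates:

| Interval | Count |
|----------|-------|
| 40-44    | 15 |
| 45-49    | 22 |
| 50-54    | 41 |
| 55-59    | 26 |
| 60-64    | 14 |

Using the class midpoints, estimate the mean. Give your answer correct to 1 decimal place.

Midpoints: 42, 47, 52, 57, 62
Σfm = 15×42 + 22×47 + 41×52 + 26×57 + 14×62 = 6146
n = Σf = 118
Mean = 6146 / 118 = 52.0847

52.1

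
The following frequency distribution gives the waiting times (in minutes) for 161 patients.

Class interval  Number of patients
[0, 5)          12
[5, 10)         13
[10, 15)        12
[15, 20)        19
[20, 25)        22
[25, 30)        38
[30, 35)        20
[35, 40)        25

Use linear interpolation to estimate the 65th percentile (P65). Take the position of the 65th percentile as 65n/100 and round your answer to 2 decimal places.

Cumulative frequencies: 12, 25, 37, 56, 78, 116, 136, 161
n = 161; position = 65n/100 = 104.65.
This falls in the class [25, 30): L = 25, F = 78, f = 38, h = 5.
65th percentile ≈ 25 + ((104.65 − 78) / 38) × 5 = 28.5066

28.51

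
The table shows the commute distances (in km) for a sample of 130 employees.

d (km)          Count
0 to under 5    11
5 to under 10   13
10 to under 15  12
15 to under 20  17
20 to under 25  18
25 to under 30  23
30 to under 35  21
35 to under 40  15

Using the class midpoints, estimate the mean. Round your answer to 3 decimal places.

21.962

Midpoints: 2.5, 7.5, 12.5, 17.5, 22.5, 27.5, 32.5, 37.5
Σfm = 11×2.5 + 13×7.5 + 12×12.5 + 17×17.5 + 18×22.5 + 23×27.5 + 21×32.5 + 15×37.5 = 2855
n = Σf = 130
Mean = 2855 / 130 = 21.9615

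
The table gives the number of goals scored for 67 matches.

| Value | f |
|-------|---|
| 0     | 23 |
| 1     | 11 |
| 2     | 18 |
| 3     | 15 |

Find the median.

1

Cumulative frequencies: 23, 34, 52, 67
n = 67, so the median is the value in position (n+1)/2 = 34.
Position 34 falls at value 1.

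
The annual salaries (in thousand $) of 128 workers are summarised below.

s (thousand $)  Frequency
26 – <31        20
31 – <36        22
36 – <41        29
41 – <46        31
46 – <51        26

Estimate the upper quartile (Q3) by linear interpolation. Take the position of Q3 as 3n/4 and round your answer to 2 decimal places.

45.03

Cumulative frequencies: 20, 42, 71, 102, 128
n = 128; position = 3n/4 = 96.
This falls in the class 41 – <46: L = 41, F = 71, f = 31, h = 5.
Upper quartile ≈ 41 + ((96 − 71) / 31) × 5 = 45.0323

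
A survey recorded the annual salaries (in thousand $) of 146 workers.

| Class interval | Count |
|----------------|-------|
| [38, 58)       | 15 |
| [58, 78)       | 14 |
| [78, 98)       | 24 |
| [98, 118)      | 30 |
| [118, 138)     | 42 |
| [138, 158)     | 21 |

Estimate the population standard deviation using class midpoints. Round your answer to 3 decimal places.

30.514

Midpoints: 48, 68, 88, 108, 128, 148
n = 146, Σfm = 15508, mean = 106.2192
Σfm² = 1783184
Σf(m − x̄)² = Σfm² − (Σfm)²/n = 1783184 − 15508²/146 = 135936.9863
Population variance = 135936.9863 / 146 = 931.0752
Standard deviation = √931.0752 = 30.5135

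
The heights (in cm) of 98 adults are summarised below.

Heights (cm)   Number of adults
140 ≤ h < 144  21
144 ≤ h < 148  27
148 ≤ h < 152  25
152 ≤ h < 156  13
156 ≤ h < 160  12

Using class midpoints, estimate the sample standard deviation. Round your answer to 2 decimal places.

Midpoints: 142, 146, 150, 154, 158
n = 98, Σfm = 14572, mean = 148.6939
Σfm² = 2169352
Σf(m − x̄)² = Σfm² − (Σfm)²/n = 2169352 − 14572²/98 = 2584.8163
Sample variance = 2584.8163 / 97 = 26.6476
Standard deviation = √26.6476 = 5.1621

5.16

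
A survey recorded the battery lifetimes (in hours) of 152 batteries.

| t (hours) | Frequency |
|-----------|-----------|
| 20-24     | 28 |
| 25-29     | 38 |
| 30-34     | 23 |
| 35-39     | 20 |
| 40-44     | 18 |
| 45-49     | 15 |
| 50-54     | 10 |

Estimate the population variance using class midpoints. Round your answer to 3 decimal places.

85.932

Midpoints: 22, 27, 32, 37, 42, 47, 52
n = 152, Σfm = 5099, mean = 33.5461
Σfm² = 184113
Σf(m − x̄)² = Σfm² − (Σfm)²/n = 184113 − 5099²/152 = 13061.6776
Population variance = 13061.6776 / 152 = 85.9321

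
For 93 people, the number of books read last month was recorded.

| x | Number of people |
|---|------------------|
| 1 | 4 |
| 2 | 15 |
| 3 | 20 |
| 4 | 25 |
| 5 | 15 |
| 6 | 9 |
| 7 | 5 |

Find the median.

Cumulative frequencies: 4, 19, 39, 64, 79, 88, 93
n = 93, so the median is the value in position (n+1)/2 = 47.
Position 47 falls at value 4.

4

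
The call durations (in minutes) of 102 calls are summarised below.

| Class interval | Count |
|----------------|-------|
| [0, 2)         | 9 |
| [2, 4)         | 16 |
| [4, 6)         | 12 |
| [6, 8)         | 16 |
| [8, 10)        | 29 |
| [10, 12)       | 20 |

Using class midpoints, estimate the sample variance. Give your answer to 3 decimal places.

Midpoints: 1, 3, 5, 7, 9, 11
n = 102, Σfm = 710, mean = 6.9608
Σfm² = 6006
Σf(m − x̄)² = Σfm² − (Σfm)²/n = 6006 − 710²/102 = 1063.8431
Sample variance = 1063.8431 / 101 = 10.5331

10.533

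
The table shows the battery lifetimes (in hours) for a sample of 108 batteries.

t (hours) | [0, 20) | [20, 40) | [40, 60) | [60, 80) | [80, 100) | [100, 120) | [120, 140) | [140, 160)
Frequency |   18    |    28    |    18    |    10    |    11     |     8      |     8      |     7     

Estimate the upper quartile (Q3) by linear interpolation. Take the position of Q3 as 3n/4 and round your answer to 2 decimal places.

Cumulative frequencies: 18, 46, 64, 74, 85, 93, 101, 108
n = 108; position = 3n/4 = 81.
This falls in the class [80, 100): L = 80, F = 74, f = 11, h = 20.
Upper quartile ≈ 80 + ((81 − 74) / 11) × 20 = 92.7273

92.73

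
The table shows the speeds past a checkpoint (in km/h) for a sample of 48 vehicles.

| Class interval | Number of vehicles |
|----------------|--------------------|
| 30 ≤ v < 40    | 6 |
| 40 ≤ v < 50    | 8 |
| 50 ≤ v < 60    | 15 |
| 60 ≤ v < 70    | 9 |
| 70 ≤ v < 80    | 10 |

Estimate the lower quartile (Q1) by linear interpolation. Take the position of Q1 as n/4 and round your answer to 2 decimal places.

47.50

Cumulative frequencies: 6, 14, 29, 38, 48
n = 48; position = n/4 = 12.
This falls in the class 40 ≤ v < 50: L = 40, F = 6, f = 8, h = 10.
Lower quartile ≈ 40 + ((12 − 6) / 8) × 10 = 47.5000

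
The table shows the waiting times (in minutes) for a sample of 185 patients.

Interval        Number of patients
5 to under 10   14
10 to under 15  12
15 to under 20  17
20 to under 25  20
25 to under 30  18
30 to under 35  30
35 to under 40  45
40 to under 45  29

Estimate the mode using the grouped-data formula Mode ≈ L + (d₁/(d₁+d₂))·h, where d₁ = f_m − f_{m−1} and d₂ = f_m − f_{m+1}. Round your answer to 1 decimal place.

Modal class: 35 to under 40 (highest frequency 45).
d₁ = 45 − 30 = 15, d₂ = 45 − 29 = 16
Mode ≈ 35 + (15/(15+16)) × 5 = 35 + 2.4194 = 37.4194

37.4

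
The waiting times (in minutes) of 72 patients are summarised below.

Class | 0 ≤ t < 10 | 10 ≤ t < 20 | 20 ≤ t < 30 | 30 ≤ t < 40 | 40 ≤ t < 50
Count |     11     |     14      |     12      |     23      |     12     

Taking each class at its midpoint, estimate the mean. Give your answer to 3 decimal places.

Midpoints: 5, 15, 25, 35, 45
Σfm = 11×5 + 14×15 + 12×25 + 23×35 + 12×45 = 1910
n = Σf = 72
Mean = 1910 / 72 = 26.5278

26.528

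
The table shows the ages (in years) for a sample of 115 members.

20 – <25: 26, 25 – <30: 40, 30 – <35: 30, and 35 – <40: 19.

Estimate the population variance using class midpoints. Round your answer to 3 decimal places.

Midpoints: 22.5, 27.5, 32.5, 37.5
n = 115, Σfm = 3372.5, mean = 29.3261
Σfm² = 101818.75
Σf(m − x̄)² = Σfm² − (Σfm)²/n = 101818.75 − 3372.5²/115 = 2916.5217
Population variance = 2916.5217 / 115 = 25.3611

25.361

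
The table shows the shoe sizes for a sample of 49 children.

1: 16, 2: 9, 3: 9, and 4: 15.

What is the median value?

Cumulative frequencies: 16, 25, 34, 49
n = 49, so the median is the value in position (n+1)/2 = 25.
Position 25 falls at value 2.

2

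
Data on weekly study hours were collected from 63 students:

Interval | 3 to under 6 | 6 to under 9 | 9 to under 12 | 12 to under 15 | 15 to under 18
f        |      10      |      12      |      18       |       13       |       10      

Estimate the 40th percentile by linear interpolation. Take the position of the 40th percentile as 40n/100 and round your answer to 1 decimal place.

Cumulative frequencies: 10, 22, 40, 53, 63
n = 63; position = 40n/100 = 25.2.
This falls in the class 9 to under 12: L = 9, F = 22, f = 18, h = 3.
40th percentile ≈ 9 + ((25.2 − 22) / 18) × 3 = 9.5333

9.5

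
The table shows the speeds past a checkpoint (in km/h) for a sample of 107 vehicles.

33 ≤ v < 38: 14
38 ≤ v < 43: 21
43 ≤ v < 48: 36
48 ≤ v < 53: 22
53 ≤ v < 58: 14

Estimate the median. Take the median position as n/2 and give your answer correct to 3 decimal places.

Cumulative frequencies: 14, 35, 71, 93, 107
n = 107; position = n/2 = 53.5.
This falls in the class 43 ≤ v < 48: L = 43, F = 35, f = 36, h = 5.
Median ≈ 43 + ((53.5 − 35) / 36) × 5 = 45.5694

45.569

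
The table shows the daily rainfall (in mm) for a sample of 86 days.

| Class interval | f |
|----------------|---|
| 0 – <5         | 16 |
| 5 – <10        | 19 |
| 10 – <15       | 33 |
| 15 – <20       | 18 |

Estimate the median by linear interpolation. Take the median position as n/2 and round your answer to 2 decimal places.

Cumulative frequencies: 16, 35, 68, 86
n = 86; position = n/2 = 43.
This falls in the class 10 – <15: L = 10, F = 35, f = 33, h = 5.
Median ≈ 10 + ((43 − 35) / 33) × 5 = 11.2121

11.21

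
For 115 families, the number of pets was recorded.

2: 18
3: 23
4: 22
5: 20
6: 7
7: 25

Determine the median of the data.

Cumulative frequencies: 18, 41, 63, 83, 90, 115
n = 115, so the median is the value in position (n+1)/2 = 58.
Position 58 falls at value 4.

4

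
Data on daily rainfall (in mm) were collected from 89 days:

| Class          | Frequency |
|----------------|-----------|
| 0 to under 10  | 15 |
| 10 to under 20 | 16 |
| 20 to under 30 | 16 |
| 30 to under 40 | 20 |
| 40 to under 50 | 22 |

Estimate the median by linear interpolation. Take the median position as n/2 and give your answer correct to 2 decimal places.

28.44

Cumulative frequencies: 15, 31, 47, 67, 89
n = 89; position = n/2 = 44.5.
This falls in the class 20 to under 30: L = 20, F = 31, f = 16, h = 10.
Median ≈ 20 + ((44.5 − 31) / 16) × 10 = 28.4375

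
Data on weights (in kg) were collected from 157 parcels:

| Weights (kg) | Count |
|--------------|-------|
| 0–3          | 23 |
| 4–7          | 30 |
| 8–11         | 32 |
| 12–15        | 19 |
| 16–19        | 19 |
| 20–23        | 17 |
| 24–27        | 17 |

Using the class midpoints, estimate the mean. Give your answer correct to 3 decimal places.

Midpoints: 1.5, 5.5, 9.5, 13.5, 17.5, 21.5, 25.5
Σfm = 23×1.5 + 30×5.5 + 32×9.5 + 19×13.5 + 19×17.5 + 17×21.5 + 17×25.5 = 1891.5
n = Σf = 157
Mean = 1891.5 / 157 = 12.0478

12.048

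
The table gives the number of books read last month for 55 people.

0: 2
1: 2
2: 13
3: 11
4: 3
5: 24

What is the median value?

Cumulative frequencies: 2, 4, 17, 28, 31, 55
n = 55, so the median is the value in position (n+1)/2 = 28.
Position 28 falls at value 3.

3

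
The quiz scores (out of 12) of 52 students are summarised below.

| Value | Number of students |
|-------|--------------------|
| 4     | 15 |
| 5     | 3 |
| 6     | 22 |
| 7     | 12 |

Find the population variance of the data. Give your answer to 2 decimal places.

Values: 4, 5, 6, 7
n = 52, Σfx = 291, mean = 5.5962
Σfx² = 1695
Σf(x − x̄)² = Σfx² − (Σfx)²/n = 1695 − 291²/52 = 66.5192
Population variance = 66.5192 / 52 = 1.2792

1.28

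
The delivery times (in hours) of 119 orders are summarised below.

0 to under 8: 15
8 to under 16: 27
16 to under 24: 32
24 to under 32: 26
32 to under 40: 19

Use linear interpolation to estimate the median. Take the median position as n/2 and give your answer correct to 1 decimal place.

20.4

Cumulative frequencies: 15, 42, 74, 100, 119
n = 119; position = n/2 = 59.5.
This falls in the class 16 to under 24: L = 16, F = 42, f = 32, h = 8.
Median ≈ 16 + ((59.5 − 42) / 32) × 8 = 20.3750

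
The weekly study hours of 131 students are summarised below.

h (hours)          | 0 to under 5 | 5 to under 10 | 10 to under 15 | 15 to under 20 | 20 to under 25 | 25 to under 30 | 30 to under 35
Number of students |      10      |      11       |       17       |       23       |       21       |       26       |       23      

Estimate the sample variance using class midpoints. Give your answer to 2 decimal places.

85.06

Midpoints: 2.5, 7.5, 12.5, 17.5, 22.5, 27.5, 32.5
n = 131, Σfm = 2657.5, mean = 20.2863
Σfm² = 64968.75
Σf(m − x̄)² = Σfm² − (Σfm)²/n = 64968.75 − 2657.5²/131 = 11058.0153
Sample variance = 11058.0153 / 130 = 85.0617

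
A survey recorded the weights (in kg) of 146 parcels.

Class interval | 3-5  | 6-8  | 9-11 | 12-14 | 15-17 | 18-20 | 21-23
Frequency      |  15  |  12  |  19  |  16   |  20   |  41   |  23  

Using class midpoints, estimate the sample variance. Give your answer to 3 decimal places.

33.878

Midpoints: 4, 7, 10, 13, 16, 19, 22
n = 146, Σfm = 2147, mean = 14.7055
Σfm² = 36485
Σf(m − x̄)² = Σfm² − (Σfm)²/n = 36485 − 2147²/146 = 4912.3356
Sample variance = 4912.3356 / 145 = 33.8782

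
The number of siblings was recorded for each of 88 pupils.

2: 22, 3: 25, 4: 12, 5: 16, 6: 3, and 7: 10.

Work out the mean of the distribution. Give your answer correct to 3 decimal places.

3.807

Values: 2, 3, 4, 5, 6, 7
Σfx = 22×2 + 25×3 + 12×4 + 16×5 + 3×6 + 10×7 = 335
n = Σf = 88
Mean = 335 / 88 = 3.8068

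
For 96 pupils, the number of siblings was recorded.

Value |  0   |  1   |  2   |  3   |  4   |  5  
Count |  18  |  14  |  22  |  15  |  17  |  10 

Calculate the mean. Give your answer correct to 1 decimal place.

Values: 0, 1, 2, 3, 4, 5
Σfx = 18×0 + 14×1 + 22×2 + 15×3 + 17×4 + 10×5 = 221
n = Σf = 96
Mean = 221 / 96 = 2.3021

2.3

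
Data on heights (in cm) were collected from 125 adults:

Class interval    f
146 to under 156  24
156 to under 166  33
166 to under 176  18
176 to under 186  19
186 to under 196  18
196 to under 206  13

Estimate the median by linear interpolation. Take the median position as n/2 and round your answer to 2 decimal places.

Cumulative frequencies: 24, 57, 75, 94, 112, 125
n = 125; position = n/2 = 62.5.
This falls in the class 166 to under 176: L = 166, F = 57, f = 18, h = 10.
Median ≈ 166 + ((62.5 − 57) / 18) × 10 = 169.0556

169.06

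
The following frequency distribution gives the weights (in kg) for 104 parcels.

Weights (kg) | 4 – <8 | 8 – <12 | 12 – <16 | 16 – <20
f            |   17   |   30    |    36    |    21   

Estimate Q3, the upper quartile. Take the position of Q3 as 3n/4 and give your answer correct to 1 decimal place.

15.4

Cumulative frequencies: 17, 47, 83, 104
n = 104; position = 3n/4 = 78.
This falls in the class 12 – <16: L = 12, F = 47, f = 36, h = 4.
Upper quartile ≈ 12 + ((78 − 47) / 36) × 4 = 15.4444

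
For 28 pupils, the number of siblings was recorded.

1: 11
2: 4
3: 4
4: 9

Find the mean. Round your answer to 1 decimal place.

2.4

Values: 1, 2, 3, 4
Σfx = 11×1 + 4×2 + 4×3 + 9×4 = 67
n = Σf = 28
Mean = 67 / 28 = 2.3929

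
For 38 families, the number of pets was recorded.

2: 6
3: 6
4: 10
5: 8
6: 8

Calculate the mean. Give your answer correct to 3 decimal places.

Values: 2, 3, 4, 5, 6
Σfx = 6×2 + 6×3 + 10×4 + 8×5 + 8×6 = 158
n = Σf = 38
Mean = 158 / 38 = 4.1579

4.158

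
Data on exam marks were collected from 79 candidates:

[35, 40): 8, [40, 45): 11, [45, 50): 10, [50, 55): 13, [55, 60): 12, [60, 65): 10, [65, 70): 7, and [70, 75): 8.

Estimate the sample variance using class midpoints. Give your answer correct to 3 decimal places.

114.857

Midpoints: 37.5, 42.5, 47.5, 52.5, 57.5, 62.5, 67.5, 72.5
n = 79, Σfm = 4292.5, mean = 54.3354
Σfm² = 242193.75
Σf(m − x̄)² = Σfm² − (Σfm)²/n = 242193.75 − 4292.5²/79 = 8958.8608
Sample variance = 8958.8608 / 78 = 114.8572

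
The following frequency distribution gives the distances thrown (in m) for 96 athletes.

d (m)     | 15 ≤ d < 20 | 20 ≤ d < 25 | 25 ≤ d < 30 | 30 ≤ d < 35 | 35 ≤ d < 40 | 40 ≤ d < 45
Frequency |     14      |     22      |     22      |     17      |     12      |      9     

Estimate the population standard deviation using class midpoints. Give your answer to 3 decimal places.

7.580

Midpoints: 17.5, 22.5, 27.5, 32.5, 37.5, 42.5
n = 96, Σfm = 2730, mean = 28.4375
Σfm² = 83150
Σf(m − x̄)² = Σfm² − (Σfm)²/n = 83150 − 2730²/96 = 5515.6250
Population variance = 5515.6250 / 96 = 57.4544
Standard deviation = √57.4544 = 7.5799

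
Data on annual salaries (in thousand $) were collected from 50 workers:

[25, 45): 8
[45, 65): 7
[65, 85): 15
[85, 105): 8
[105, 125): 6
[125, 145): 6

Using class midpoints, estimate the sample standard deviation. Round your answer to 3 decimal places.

Midpoints: 35, 55, 75, 95, 115, 135
n = 50, Σfm = 4050, mean = 81.0000
Σfm² = 376250
Σf(m − x̄)² = Σfm² − (Σfm)²/n = 376250 − 4050²/50 = 48200.0000
Sample variance = 48200.0000 / 49 = 983.6735
Standard deviation = √983.6735 = 31.3636

31.364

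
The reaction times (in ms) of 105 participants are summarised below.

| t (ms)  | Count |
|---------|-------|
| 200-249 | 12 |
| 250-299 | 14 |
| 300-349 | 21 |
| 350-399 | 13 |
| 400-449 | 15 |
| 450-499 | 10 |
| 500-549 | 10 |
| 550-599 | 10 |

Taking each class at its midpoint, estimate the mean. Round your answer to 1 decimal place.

Midpoints: 224.5, 274.5, 324.5, 374.5, 424.5, 474.5, 524.5, 574.5
Σfm = 12×224.5 + 14×274.5 + 21×324.5 + 13×374.5 + 15×424.5 + 10×474.5 + 10×524.5 + 10×574.5 = 40322.5
n = Σf = 105
Mean = 40322.5 / 105 = 384.0238

384.0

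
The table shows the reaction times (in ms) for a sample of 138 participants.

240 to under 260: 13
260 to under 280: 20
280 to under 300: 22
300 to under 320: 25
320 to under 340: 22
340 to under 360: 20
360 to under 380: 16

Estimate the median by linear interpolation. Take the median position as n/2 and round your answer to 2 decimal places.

Cumulative frequencies: 13, 33, 55, 80, 102, 122, 138
n = 138; position = n/2 = 69.
This falls in the class 300 to under 320: L = 300, F = 55, f = 25, h = 20.
Median ≈ 300 + ((69 − 55) / 25) × 20 = 311.2000

311.20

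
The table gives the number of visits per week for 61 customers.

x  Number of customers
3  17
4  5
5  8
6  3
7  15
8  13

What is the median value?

Cumulative frequencies: 17, 22, 30, 33, 48, 61
n = 61, so the median is the value in position (n+1)/2 = 31.
Position 31 falls at value 6.

6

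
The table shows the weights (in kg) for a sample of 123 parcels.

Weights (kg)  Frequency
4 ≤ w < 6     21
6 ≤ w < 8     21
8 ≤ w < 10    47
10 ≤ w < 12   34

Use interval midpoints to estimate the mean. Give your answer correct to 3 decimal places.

8.528

Midpoints: 5, 7, 9, 11
Σfm = 21×5 + 21×7 + 47×9 + 34×11 = 1049
n = Σf = 123
Mean = 1049 / 123 = 8.5285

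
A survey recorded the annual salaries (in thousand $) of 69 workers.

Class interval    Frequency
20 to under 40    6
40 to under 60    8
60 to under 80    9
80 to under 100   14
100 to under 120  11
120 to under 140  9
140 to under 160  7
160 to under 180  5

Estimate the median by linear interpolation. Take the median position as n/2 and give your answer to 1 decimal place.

Cumulative frequencies: 6, 14, 23, 37, 48, 57, 64, 69
n = 69; position = n/2 = 34.5.
This falls in the class 80 to under 100: L = 80, F = 23, f = 14, h = 20.
Median ≈ 80 + ((34.5 − 23) / 14) × 20 = 96.4286

96.4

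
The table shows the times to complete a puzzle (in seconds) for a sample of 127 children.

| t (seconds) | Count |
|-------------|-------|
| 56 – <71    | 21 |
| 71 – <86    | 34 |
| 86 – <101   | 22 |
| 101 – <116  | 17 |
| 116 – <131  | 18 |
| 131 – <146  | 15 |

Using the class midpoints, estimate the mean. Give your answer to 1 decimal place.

96.1

Midpoints: 63.5, 78.5, 93.5, 108.5, 123.5, 138.5
Σfm = 21×63.5 + 34×78.5 + 22×93.5 + 17×108.5 + 18×123.5 + 15×138.5 = 12204.5
n = Σf = 127
Mean = 12204.5 / 127 = 96.0984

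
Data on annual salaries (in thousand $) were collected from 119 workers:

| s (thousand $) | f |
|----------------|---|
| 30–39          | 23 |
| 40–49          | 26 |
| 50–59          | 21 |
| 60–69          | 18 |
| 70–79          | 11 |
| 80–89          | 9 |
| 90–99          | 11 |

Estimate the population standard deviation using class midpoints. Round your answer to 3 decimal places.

18.881

Midpoints: 34.5, 44.5, 54.5, 64.5, 74.5, 84.5, 94.5
n = 119, Σfm = 6875.5, mean = 57.7773
Σfm² = 439669.75
Σf(m − x̄)² = Σfm² − (Σfm)²/n = 439669.75 − 6875.5²/119 = 42421.8487
Population variance = 42421.8487 / 119 = 356.4861
Standard deviation = √356.4861 = 18.8808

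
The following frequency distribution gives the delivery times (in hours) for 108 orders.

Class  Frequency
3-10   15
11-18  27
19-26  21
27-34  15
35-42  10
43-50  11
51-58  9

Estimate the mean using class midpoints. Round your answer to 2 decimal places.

25.98

Midpoints: 6.5, 14.5, 22.5, 30.5, 38.5, 46.5, 54.5
Σfm = 15×6.5 + 27×14.5 + 21×22.5 + 15×30.5 + 10×38.5 + 11×46.5 + 9×54.5 = 2806
n = Σf = 108
Mean = 2806 / 108 = 25.9815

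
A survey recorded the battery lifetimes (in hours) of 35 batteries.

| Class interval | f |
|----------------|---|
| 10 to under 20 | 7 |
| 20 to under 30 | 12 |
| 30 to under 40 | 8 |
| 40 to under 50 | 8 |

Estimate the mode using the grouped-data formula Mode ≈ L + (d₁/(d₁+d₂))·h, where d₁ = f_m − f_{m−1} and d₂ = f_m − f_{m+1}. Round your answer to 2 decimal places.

Modal class: 20 to under 30 (highest frequency 12).
d₁ = 12 − 7 = 5, d₂ = 12 − 8 = 4
Mode ≈ 20 + (5/(5+4)) × 10 = 20 + 5.5556 = 25.5556

25.56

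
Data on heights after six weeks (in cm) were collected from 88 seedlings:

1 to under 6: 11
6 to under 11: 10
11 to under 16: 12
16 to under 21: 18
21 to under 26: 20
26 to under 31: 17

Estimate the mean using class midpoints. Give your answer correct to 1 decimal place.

17.9

Midpoints: 3.5, 8.5, 13.5, 18.5, 23.5, 28.5
Σfm = 11×3.5 + 10×8.5 + 12×13.5 + 18×18.5 + 20×23.5 + 17×28.5 = 1573
n = Σf = 88
Mean = 1573 / 88 = 17.8750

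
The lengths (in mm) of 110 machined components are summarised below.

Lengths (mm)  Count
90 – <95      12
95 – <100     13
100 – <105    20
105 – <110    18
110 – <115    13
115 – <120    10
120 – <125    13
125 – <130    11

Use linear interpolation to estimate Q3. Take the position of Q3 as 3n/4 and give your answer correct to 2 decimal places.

118.25

Cumulative frequencies: 12, 25, 45, 63, 76, 86, 99, 110
n = 110; position = 3n/4 = 82.5.
This falls in the class 115 – <120: L = 115, F = 76, f = 10, h = 5.
Upper quartile ≈ 115 + ((82.5 − 76) / 10) × 5 = 118.2500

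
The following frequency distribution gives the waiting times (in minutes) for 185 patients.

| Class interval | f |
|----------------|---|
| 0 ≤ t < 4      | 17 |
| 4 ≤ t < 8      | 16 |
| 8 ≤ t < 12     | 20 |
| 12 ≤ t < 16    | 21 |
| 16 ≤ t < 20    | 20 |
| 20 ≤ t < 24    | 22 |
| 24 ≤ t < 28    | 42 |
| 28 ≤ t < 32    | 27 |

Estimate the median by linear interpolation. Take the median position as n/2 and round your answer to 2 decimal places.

Cumulative frequencies: 17, 33, 53, 74, 94, 116, 158, 185
n = 185; position = n/2 = 92.5.
This falls in the class 16 ≤ t < 20: L = 16, F = 74, f = 20, h = 4.
Median ≈ 16 + ((92.5 − 74) / 20) × 4 = 19.7000

19.70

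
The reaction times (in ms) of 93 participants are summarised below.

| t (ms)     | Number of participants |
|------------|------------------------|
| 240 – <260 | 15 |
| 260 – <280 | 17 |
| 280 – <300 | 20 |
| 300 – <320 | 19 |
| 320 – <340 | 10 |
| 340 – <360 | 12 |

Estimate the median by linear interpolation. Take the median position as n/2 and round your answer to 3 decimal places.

Cumulative frequencies: 15, 32, 52, 71, 81, 93
n = 93; position = n/2 = 46.5.
This falls in the class 280 – <300: L = 280, F = 32, f = 20, h = 20.
Median ≈ 280 + ((46.5 − 32) / 20) × 20 = 294.5000

294.500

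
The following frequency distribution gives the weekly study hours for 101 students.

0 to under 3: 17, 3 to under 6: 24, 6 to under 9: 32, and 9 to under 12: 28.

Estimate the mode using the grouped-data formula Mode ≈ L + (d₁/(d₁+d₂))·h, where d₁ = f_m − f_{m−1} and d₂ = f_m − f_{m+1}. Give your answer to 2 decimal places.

8.00

Modal class: 6 to under 9 (highest frequency 32).
d₁ = 32 − 24 = 8, d₂ = 32 − 28 = 4
Mode ≈ 6 + (8/(8+4)) × 3 = 6 + 2.0000 = 8.0000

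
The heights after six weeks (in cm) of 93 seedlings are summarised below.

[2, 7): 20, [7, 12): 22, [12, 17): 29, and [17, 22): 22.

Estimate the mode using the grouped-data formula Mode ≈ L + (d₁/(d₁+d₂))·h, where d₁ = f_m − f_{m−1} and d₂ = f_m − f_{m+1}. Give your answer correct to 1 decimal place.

Modal class: [12, 17) (highest frequency 29).
d₁ = 29 − 22 = 7, d₂ = 29 − 22 = 7
Mode ≈ 12 + (7/(7+7)) × 5 = 12 + 2.5000 = 14.5000

14.5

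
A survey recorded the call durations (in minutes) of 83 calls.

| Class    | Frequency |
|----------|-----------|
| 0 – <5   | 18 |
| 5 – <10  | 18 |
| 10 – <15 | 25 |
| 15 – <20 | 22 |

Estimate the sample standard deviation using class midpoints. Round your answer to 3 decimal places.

Midpoints: 2.5, 7.5, 12.5, 17.5
n = 83, Σfm = 877.5, mean = 10.5723
Σfm² = 11768.75
Σf(m − x̄)² = Σfm² − (Σfm)²/n = 11768.75 − 877.5²/83 = 2491.5663
Sample variance = 2491.5663 / 82 = 30.3850
Standard deviation = √30.3850 = 5.5123

5.512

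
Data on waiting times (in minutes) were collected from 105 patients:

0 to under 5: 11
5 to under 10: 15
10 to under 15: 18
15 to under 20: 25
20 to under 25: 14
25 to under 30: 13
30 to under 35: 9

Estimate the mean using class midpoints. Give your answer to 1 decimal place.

Midpoints: 2.5, 7.5, 12.5, 17.5, 22.5, 27.5, 32.5
Σfm = 11×2.5 + 15×7.5 + 18×12.5 + 25×17.5 + 14×22.5 + 13×27.5 + 9×32.5 = 1767.5
n = Σf = 105
Mean = 1767.5 / 105 = 16.8333

16.8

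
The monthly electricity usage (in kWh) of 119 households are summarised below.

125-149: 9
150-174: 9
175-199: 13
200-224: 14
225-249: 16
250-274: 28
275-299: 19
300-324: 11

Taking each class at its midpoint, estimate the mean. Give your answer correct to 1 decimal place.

Midpoints: 137, 162, 187, 212, 237, 262, 287, 312
Σfm = 9×137 + 9×162 + 13×187 + 14×212 + 16×237 + 28×262 + 19×287 + 11×312 = 28103
n = Σf = 119
Mean = 28103 / 119 = 236.1597

236.2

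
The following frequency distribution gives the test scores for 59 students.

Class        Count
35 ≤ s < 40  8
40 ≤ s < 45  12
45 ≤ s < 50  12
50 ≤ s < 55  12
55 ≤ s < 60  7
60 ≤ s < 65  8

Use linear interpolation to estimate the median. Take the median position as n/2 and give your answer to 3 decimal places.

Cumulative frequencies: 8, 20, 32, 44, 51, 59
n = 59; position = n/2 = 29.5.
This falls in the class 45 ≤ s < 50: L = 45, F = 20, f = 12, h = 5.
Median ≈ 45 + ((29.5 − 20) / 12) × 5 = 48.9583

48.958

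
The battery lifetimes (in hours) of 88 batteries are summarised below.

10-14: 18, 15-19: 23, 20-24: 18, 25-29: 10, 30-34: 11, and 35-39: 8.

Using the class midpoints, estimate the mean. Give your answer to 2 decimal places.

Midpoints: 12, 17, 22, 27, 32, 37
Σfm = 18×12 + 23×17 + 18×22 + 10×27 + 11×32 + 8×37 = 1921
n = Σf = 88
Mean = 1921 / 88 = 21.8295

21.83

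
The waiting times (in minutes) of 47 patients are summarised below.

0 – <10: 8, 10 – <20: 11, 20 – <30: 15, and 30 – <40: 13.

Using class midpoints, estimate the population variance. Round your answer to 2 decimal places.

Midpoints: 5, 15, 25, 35
n = 47, Σfm = 1035, mean = 22.0213
Σfm² = 27975
Σf(m − x̄)² = Σfm² − (Σfm)²/n = 27975 − 1035²/47 = 5182.9787
Population variance = 5182.9787 / 47 = 110.2761

110.28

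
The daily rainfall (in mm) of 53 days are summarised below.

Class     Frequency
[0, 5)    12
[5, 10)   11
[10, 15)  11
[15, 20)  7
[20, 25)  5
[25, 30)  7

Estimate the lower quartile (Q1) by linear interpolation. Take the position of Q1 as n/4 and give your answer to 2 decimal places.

5.57

Cumulative frequencies: 12, 23, 34, 41, 46, 53
n = 53; position = n/4 = 13.25.
This falls in the class [5, 10): L = 5, F = 12, f = 11, h = 5.
Lower quartile ≈ 5 + ((13.25 − 12) / 11) × 5 = 5.5682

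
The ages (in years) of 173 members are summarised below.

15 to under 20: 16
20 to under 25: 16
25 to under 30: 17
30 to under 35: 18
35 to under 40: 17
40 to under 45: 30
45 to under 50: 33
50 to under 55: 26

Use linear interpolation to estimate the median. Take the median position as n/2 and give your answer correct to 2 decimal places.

40.42

Cumulative frequencies: 16, 32, 49, 67, 84, 114, 147, 173
n = 173; position = n/2 = 86.5.
This falls in the class 40 to under 45: L = 40, F = 84, f = 30, h = 5.
Median ≈ 40 + ((86.5 − 84) / 30) × 5 = 40.4167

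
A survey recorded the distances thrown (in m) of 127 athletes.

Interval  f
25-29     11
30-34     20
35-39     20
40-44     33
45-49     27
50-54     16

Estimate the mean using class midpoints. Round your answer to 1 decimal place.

40.7

Midpoints: 27, 32, 37, 42, 47, 52
Σfm = 11×27 + 20×32 + 20×37 + 33×42 + 27×47 + 16×52 = 5164
n = Σf = 127
Mean = 5164 / 127 = 40.6614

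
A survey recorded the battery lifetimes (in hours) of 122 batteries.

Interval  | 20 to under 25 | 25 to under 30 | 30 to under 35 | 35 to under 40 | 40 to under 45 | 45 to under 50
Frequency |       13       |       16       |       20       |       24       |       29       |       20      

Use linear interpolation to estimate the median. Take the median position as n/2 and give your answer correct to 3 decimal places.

37.500

Cumulative frequencies: 13, 29, 49, 73, 102, 122
n = 122; position = n/2 = 61.
This falls in the class 35 to under 40: L = 35, F = 49, f = 24, h = 5.
Median ≈ 35 + ((61 − 49) / 24) × 5 = 37.5000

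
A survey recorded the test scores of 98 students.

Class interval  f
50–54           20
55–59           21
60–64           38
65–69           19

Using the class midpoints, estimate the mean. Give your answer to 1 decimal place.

59.9

Midpoints: 52, 57, 62, 67
Σfm = 20×52 + 21×57 + 38×62 + 19×67 = 5866
n = Σf = 98
Mean = 5866 / 98 = 59.8571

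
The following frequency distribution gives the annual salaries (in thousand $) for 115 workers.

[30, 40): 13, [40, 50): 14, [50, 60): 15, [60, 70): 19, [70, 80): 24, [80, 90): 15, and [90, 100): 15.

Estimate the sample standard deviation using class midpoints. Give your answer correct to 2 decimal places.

18.84

Midpoints: 35, 45, 55, 65, 75, 85, 95
n = 115, Σfm = 7645, mean = 66.4783
Σfm² = 548675
Σf(m − x̄)² = Σfm² − (Σfm)²/n = 548675 − 7645²/115 = 40448.6957
Sample variance = 40448.6957 / 114 = 354.8131
Standard deviation = √354.8131 = 18.8365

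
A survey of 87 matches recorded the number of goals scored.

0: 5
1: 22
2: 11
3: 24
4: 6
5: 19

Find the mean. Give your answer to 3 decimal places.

Values: 0, 1, 2, 3, 4, 5
Σfx = 5×0 + 22×1 + 11×2 + 24×3 + 6×4 + 19×5 = 235
n = Σf = 87
Mean = 235 / 87 = 2.7011

2.701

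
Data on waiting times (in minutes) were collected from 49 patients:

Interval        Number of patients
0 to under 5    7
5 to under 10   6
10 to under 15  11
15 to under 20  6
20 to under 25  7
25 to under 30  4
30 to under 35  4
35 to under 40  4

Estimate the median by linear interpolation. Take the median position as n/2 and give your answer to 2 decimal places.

Cumulative frequencies: 7, 13, 24, 30, 37, 41, 45, 49
n = 49; position = n/2 = 24.5.
This falls in the class 15 to under 20: L = 15, F = 24, f = 6, h = 5.
Median ≈ 15 + ((24.5 − 24) / 6) × 5 = 15.4167

15.42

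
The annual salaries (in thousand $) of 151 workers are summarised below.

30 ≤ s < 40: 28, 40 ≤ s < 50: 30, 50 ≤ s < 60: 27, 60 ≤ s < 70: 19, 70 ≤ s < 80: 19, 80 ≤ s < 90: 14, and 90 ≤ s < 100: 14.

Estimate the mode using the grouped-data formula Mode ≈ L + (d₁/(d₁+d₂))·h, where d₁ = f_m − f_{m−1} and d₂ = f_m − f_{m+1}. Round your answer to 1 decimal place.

44.0

Modal class: 40 ≤ s < 50 (highest frequency 30).
d₁ = 30 − 28 = 2, d₂ = 30 − 27 = 3
Mode ≈ 40 + (2/(2+3)) × 10 = 40 + 4.0000 = 44.0000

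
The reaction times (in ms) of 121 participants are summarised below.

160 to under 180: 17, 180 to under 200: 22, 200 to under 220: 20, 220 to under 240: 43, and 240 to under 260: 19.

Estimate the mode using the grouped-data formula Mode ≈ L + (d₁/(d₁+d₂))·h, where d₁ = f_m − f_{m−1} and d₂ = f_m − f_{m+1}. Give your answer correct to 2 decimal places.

Modal class: 220 to under 240 (highest frequency 43).
d₁ = 43 − 20 = 23, d₂ = 43 − 19 = 24
Mode ≈ 220 + (23/(23+24)) × 20 = 220 + 9.7872 = 229.7872

229.79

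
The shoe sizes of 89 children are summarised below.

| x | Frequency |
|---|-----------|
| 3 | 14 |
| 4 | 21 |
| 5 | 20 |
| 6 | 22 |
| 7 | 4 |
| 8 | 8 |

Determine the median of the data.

Cumulative frequencies: 14, 35, 55, 77, 81, 89
n = 89, so the median is the value in position (n+1)/2 = 45.
Position 45 falls at value 5.

5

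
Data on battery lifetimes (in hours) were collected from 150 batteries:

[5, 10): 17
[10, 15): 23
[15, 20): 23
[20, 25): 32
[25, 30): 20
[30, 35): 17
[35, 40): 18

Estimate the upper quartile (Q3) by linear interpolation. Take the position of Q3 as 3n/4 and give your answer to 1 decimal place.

Cumulative frequencies: 17, 40, 63, 95, 115, 132, 150
n = 150; position = 3n/4 = 112.5.
This falls in the class [25, 30): L = 25, F = 95, f = 20, h = 5.
Upper quartile ≈ 25 + ((112.5 − 95) / 20) × 5 = 29.3750

29.4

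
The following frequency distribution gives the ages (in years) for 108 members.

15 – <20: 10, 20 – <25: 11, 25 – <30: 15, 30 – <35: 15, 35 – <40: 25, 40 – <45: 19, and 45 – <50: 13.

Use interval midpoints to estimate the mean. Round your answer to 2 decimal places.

34.12

Midpoints: 17.5, 22.5, 27.5, 32.5, 37.5, 42.5, 47.5
Σfm = 10×17.5 + 11×22.5 + 15×27.5 + 15×32.5 + 25×37.5 + 19×42.5 + 13×47.5 = 3685
n = Σf = 108
Mean = 3685 / 108 = 34.1204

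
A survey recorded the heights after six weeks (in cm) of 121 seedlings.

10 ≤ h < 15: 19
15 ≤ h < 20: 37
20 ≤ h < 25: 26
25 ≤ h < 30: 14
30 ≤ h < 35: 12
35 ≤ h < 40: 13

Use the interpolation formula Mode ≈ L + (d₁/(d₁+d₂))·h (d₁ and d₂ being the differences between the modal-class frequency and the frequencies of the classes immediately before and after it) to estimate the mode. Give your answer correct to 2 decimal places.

Modal class: 15 ≤ h < 20 (highest frequency 37).
d₁ = 37 − 19 = 18, d₂ = 37 − 26 = 11
Mode ≈ 15 + (18/(18+11)) × 5 = 15 + 3.1034 = 18.1034

18.10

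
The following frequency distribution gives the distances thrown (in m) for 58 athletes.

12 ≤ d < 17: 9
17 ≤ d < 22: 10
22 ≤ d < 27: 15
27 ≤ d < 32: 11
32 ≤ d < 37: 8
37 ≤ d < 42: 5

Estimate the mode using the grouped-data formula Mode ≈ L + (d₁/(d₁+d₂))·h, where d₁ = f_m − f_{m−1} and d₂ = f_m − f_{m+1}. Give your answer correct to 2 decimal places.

24.78

Modal class: 22 ≤ d < 27 (highest frequency 15).
d₁ = 15 − 10 = 5, d₂ = 15 − 11 = 4
Mode ≈ 22 + (5/(5+4)) × 5 = 22 + 2.7778 = 24.7778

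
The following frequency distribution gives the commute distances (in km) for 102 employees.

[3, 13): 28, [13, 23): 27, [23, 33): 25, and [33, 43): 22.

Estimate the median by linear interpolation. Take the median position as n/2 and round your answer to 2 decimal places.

Cumulative frequencies: 28, 55, 80, 102
n = 102; position = n/2 = 51.
This falls in the class [13, 23): L = 13, F = 28, f = 27, h = 10.
Median ≈ 13 + ((51 − 28) / 27) × 10 = 21.5185

21.52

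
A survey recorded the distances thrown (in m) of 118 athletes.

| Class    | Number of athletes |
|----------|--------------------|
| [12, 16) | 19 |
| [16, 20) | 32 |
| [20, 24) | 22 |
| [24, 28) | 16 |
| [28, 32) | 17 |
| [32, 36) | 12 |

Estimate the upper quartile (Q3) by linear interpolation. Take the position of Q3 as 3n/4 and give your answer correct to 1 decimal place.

27.9

Cumulative frequencies: 19, 51, 73, 89, 106, 118
n = 118; position = 3n/4 = 88.5.
This falls in the class [24, 28): L = 24, F = 73, f = 16, h = 4.
Upper quartile ≈ 24 + ((88.5 − 73) / 16) × 4 = 27.8750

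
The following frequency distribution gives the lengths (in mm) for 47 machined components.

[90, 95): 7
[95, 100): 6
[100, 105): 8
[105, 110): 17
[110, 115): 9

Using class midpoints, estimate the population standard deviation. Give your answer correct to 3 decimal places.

6.613

Midpoints: 92.5, 97.5, 102.5, 107.5, 112.5
n = 47, Σfm = 4892.5, mean = 104.0957
Σfm² = 511343.75
Σf(m − x̄)² = Σfm² − (Σfm)²/n = 511343.75 − 4892.5²/47 = 2055.3191
Population variance = 2055.3191 / 47 = 43.7302
Standard deviation = √43.7302 = 6.6129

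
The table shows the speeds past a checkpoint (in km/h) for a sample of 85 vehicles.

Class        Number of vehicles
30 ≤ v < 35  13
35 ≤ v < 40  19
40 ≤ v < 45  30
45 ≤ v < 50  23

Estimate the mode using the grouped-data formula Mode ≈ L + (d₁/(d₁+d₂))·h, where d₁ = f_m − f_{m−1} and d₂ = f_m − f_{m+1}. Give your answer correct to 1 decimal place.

Modal class: 40 ≤ v < 45 (highest frequency 30).
d₁ = 30 − 19 = 11, d₂ = 30 − 23 = 7
Mode ≈ 40 + (11/(11+7)) × 5 = 40 + 3.0556 = 43.0556

43.1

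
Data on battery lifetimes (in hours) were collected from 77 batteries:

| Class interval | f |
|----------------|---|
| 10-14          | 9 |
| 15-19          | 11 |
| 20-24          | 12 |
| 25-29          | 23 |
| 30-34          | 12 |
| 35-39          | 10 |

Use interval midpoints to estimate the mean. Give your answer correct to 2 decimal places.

25.12

Midpoints: 12, 17, 22, 27, 32, 37
Σfm = 9×12 + 11×17 + 12×22 + 23×27 + 12×32 + 10×37 = 1934
n = Σf = 77
Mean = 1934 / 77 = 25.1169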